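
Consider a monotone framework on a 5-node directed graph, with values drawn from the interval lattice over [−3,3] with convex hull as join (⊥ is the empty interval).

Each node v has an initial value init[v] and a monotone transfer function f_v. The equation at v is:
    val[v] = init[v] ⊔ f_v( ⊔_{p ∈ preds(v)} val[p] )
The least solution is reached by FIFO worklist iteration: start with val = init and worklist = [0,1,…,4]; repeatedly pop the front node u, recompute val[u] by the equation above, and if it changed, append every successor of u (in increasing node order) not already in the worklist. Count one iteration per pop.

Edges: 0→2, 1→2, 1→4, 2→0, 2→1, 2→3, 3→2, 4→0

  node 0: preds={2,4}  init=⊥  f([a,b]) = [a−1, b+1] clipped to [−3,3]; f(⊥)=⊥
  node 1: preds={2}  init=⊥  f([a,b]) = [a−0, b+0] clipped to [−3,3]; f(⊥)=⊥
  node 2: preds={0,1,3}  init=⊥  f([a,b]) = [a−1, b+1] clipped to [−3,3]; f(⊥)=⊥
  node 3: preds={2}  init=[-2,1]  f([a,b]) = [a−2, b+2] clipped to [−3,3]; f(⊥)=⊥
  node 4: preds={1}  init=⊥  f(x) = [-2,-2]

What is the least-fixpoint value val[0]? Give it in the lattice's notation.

[-3,3]

Iteration log — 14 steps:
  step 1. node 0  ⊔preds=⊥  new=⊥  stable
  step 2. node 1  ⊔preds=⊥  new=⊥  stable
  step 3. node 2  ⊔preds=[-2,1]  new=[-3,2]  old=⊥  +wl: 0,1
  step 4. node 3  ⊔preds=[-3,2]  new=[-3,3]  old=[-2,1]  +wl: 2
  step 5. node 4  ⊔preds=⊥  new=[-2,-2]  old=⊥  +wl: 
  step 6. node 0  ⊔preds=[-3,2]  new=[-3,3]  old=⊥  +wl: 
  step 7. node 1  ⊔preds=[-3,2]  new=[-3,2]  old=⊥  +wl: 4
  step 8. node 2  ⊔preds=[-3,3]  new=[-3,3]  old=[-3,2]  +wl: 0,1,3
  step 9. node 4  ⊔preds=[-3,2]  new=[-2,-2]  stable
  step 10. node 0  ⊔preds=[-3,3]  new=[-3,3]  stable
  step 11. node 1  ⊔preds=[-3,3]  new=[-3,3]  old=[-3,2]  +wl: 2,4
  step 12. node 3  ⊔preds=[-3,3]  new=[-3,3]  stable
  step 13. node 2  ⊔preds=[-3,3]  new=[-3,3]  stable
  step 14. node 4  ⊔preds=[-3,3]  new=[-2,-2]  stable

Least fixpoint reached:
  node 0: [-3,3]
  node 1: [-3,3]
  node 2: [-3,3]
  node 3: [-3,3]
  node 4: [-2,-2]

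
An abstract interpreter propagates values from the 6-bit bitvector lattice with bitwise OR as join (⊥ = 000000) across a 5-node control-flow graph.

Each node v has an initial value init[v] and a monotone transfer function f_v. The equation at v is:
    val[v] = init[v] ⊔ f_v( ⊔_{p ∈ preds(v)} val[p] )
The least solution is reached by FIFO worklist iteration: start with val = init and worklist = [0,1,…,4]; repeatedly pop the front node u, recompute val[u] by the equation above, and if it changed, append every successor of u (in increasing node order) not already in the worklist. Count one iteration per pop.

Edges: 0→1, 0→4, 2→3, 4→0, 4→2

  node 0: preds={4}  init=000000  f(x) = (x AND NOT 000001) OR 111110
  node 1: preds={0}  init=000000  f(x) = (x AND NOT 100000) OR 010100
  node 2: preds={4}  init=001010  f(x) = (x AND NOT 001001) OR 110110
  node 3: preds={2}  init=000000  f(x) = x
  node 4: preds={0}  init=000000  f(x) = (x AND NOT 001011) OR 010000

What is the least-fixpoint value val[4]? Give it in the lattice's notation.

Trace (7 dequeues):
  [1] u=0 | in 000000 | out 111110 | prev 000000 | push {}
  [2] u=1 | in 111110 | out 011110 | prev 000000 | push {}
  [3] u=2 | in 000000 | out 111110 | prev 001010 | push {}
  [4] u=3 | in 111110 | out 111110 | prev 000000 | push {}
  [5] u=4 | in 111110 | out 110100 | prev 000000 | push {0,2}
  [6] u=0 | in 110100 | out 111110 | ==
  [7] u=2 | in 110100 | out 111110 | ==

Converged values:
  [0] 111110
  [1] 011110
  [2] 111110
  [3] 111110
  [4] 110100

110100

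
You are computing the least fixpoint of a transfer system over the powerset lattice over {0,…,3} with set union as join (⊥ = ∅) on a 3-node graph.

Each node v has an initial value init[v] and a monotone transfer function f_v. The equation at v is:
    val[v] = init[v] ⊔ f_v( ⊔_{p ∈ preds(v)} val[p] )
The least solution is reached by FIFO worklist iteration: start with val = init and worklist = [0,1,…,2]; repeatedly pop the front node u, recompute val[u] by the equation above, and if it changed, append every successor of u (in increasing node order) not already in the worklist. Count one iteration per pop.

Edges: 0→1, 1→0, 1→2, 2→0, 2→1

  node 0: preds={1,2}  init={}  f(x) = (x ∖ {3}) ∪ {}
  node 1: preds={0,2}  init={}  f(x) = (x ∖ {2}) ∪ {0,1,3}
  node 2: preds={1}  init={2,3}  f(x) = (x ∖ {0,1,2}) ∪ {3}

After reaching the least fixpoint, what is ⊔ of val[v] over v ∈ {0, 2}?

{0,1,2,3}

Iteration log — 5 steps:
  step 1. node 0  ⊔preds={2,3}  new={2}  old={}  +wl: 
  step 2. node 1  ⊔preds={2,3}  new={0,1,3}  old={}  +wl: 0
  step 3. node 2  ⊔preds={0,1,3}  new={2,3}  stable
  step 4. node 0  ⊔preds={0,1,2,3}  new={0,1,2}  old={2}  +wl: 1
  step 5. node 1  ⊔preds={0,1,2,3}  new={0,1,3}  stable

Least fixpoint reached:
  node 0: {0,1,2}
  node 1: {0,1,3}
  node 2: {2,3}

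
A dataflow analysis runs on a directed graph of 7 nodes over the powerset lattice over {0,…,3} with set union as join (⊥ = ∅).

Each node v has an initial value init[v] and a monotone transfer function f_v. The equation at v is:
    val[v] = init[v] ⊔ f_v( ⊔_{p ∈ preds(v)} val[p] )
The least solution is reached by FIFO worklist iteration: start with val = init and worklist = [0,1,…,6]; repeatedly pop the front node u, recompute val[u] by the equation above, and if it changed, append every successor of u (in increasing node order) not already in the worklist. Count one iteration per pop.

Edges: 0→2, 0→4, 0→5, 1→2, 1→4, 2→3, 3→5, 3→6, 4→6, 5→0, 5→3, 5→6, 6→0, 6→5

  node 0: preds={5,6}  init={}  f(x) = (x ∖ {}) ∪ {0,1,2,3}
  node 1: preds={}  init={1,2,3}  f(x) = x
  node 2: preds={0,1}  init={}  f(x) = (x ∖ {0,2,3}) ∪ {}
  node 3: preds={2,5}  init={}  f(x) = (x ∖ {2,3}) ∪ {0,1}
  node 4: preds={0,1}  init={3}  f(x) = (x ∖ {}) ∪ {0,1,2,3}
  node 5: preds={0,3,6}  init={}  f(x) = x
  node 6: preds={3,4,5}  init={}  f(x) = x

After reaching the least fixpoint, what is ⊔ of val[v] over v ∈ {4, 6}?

{0,1,2,3}

Worklist (10 pops):
  #1 pop 0: in={} → {0,1,2,3} (was {}); enqueue []
  #2 pop 1: in={} → {1,2,3} (no change)
  #3 pop 2: in={0,1,2,3} → {1} (was {}); enqueue []
  #4 pop 3: in={1} → {0,1} (was {}); enqueue []
  #5 pop 4: in={0,1,2,3} → {0,1,2,3} (was {3}); enqueue []
  #6 pop 5: in={0,1,2,3} → {0,1,2,3} (was {}); enqueue [0,3]
  #7 pop 6: in={0,1,2,3} → {0,1,2,3} (was {}); enqueue [5]
  #8 pop 0: in={0,1,2,3} → {0,1,2,3} (no change)
  #9 pop 3: in={0,1,2,3} → {0,1} (no change)
  #10 pop 5: in={0,1,2,3} → {0,1,2,3} (no change)

Fixpoint:
  val[0] = {0,1,2,3}
  val[1] = {1,2,3}
  val[2] = {1}
  val[3] = {0,1}
  val[4] = {0,1,2,3}
  val[5] = {0,1,2,3}
  val[6] = {0,1,2,3}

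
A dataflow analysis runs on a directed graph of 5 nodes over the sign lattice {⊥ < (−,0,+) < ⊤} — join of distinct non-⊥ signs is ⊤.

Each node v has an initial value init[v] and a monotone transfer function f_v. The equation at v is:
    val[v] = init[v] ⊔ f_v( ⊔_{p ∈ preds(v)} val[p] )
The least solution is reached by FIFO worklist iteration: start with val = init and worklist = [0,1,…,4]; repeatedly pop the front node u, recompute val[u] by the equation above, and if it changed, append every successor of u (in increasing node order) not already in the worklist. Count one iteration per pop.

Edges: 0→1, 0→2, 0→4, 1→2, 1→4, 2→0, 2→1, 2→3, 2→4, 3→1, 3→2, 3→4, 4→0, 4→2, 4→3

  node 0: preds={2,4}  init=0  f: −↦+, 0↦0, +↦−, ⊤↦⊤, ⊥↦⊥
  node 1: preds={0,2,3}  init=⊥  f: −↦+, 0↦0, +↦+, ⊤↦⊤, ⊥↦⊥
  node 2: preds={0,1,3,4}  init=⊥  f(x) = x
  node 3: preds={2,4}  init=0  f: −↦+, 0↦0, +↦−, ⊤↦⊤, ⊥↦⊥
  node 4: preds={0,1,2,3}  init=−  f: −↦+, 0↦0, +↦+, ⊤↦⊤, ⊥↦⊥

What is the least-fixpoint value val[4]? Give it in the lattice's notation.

⊤

Trace (9 dequeues):
  [1] u=0 | in − | out ⊤ | prev 0 | push {}
  [2] u=1 | in ⊤ | out ⊤ | prev ⊥ | push {}
  [3] u=2 | in ⊤ | out ⊤ | prev ⊥ | push {0,1}
  [4] u=3 | in ⊤ | out ⊤ | prev 0 | push {2}
  [5] u=4 | in ⊤ | out ⊤ | prev − | push {3}
  [6] u=0 | in ⊤ | out ⊤ | ==
  [7] u=1 | in ⊤ | out ⊤ | ==
  [8] u=2 | in ⊤ | out ⊤ | ==
  [9] u=3 | in ⊤ | out ⊤ | ==

Converged values:
  [0] ⊤
  [1] ⊤
  [2] ⊤
  [3] ⊤
  [4] ⊤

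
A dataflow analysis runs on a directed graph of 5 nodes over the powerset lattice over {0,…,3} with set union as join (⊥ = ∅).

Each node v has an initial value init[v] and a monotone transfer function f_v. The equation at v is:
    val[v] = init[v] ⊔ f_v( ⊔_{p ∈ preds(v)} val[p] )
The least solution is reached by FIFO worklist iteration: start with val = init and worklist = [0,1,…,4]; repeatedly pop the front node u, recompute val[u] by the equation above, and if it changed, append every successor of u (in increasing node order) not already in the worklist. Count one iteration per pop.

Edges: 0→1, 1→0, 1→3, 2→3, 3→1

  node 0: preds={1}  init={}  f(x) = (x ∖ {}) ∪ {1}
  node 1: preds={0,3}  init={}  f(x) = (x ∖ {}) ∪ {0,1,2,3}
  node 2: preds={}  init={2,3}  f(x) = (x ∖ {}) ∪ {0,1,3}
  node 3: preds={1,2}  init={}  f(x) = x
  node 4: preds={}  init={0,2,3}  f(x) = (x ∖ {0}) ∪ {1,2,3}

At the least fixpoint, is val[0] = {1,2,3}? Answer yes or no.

Iteration log — 7 steps:
  step 1. node 0  ⊔preds={}  new={1}  old={}  +wl: 
  step 2. node 1  ⊔preds={1}  new={0,1,2,3}  old={}  +wl: 0
  step 3. node 2  ⊔preds={}  new={0,1,2,3}  old={2,3}  +wl: 
  step 4. node 3  ⊔preds={0,1,2,3}  new={0,1,2,3}  old={}  +wl: 1
  step 5. node 4  ⊔preds={}  new={0,1,2,3}  old={0,2,3}  +wl: 
  step 6. node 0  ⊔preds={0,1,2,3}  new={0,1,2,3}  old={1}  +wl: 
  step 7. node 1  ⊔preds={0,1,2,3}  new={0,1,2,3}  stable

Least fixpoint reached:
  node 0: {0,1,2,3}
  node 1: {0,1,2,3}
  node 2: {0,1,2,3}
  node 3: {0,1,2,3}
  node 4: {0,1,2,3}

no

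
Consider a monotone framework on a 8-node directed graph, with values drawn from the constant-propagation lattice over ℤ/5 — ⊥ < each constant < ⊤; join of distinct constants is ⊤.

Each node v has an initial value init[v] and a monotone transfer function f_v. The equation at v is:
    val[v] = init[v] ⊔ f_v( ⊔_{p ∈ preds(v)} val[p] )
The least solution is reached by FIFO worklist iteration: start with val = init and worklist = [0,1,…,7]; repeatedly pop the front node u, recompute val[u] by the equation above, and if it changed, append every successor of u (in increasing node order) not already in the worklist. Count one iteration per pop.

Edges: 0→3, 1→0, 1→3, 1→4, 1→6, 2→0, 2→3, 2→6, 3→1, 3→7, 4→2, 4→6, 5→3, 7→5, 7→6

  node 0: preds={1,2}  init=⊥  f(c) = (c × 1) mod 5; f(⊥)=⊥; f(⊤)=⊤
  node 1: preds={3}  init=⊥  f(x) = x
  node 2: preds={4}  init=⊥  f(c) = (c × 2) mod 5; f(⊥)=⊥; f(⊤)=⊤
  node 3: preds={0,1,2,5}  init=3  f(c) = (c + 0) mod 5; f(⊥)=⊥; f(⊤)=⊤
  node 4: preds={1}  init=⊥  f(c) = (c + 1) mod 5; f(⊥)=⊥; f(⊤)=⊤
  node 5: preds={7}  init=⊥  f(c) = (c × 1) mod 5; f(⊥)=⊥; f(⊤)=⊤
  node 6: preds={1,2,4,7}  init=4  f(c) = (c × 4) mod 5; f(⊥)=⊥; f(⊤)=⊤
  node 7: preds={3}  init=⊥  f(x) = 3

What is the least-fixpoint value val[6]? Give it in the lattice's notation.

⊤

Worklist (14 pops):
  #1 pop 0: in=⊥ → ⊥ (no change)
  #2 pop 1: in=3 → 3 (was ⊥); enqueue [0]
  #3 pop 2: in=⊥ → ⊥ (no change)
  #4 pop 3: in=3 → 3 (no change)
  #5 pop 4: in=3 → 4 (was ⊥); enqueue [2]
  #6 pop 5: in=⊥ → ⊥ (no change)
  #7 pop 6: in=⊤ → ⊤ (was 4); enqueue []
  #8 pop 7: in=3 → 3 (was ⊥); enqueue [5,6]
  #9 pop 0: in=3 → 3 (was ⊥); enqueue [3]
  #10 pop 2: in=4 → 3 (was ⊥); enqueue [0]
  #11 pop 5: in=3 → 3 (was ⊥); enqueue []
  #12 pop 6: in=⊤ → ⊤ (no change)
  #13 pop 3: in=3 → 3 (no change)
  #14 pop 0: in=3 → 3 (no change)

Fixpoint:
  val[0] = 3
  val[1] = 3
  val[2] = 3
  val[3] = 3
  val[4] = 4
  val[5] = 3
  val[6] = ⊤
  val[7] = 3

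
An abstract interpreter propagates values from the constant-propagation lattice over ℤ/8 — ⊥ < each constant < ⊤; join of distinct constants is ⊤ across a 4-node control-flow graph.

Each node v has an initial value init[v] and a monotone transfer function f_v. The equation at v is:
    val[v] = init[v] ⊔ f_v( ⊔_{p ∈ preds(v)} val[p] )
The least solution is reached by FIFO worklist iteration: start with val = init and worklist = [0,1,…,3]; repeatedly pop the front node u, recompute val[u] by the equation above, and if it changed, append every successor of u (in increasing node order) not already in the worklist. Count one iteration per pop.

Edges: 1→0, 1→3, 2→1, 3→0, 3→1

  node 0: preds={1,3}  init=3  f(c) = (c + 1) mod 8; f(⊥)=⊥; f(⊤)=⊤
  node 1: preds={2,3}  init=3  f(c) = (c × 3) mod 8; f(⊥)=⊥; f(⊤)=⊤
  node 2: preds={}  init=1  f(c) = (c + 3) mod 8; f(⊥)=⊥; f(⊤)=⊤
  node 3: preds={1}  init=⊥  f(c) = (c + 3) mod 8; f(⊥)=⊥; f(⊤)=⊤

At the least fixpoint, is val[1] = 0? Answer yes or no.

no

Trace (10 dequeues):
  [1] u=0 | in 3 | out ⊤ | prev 3 | push {}
  [2] u=1 | in 1 | out 3 | ==
  [3] u=2 | in ⊥ | out 1 | ==
  [4] u=3 | in 3 | out 6 | prev ⊥ | push {0,1}
  [5] u=0 | in ⊤ | out ⊤ | ==
  [6] u=1 | in ⊤ | out ⊤ | prev 3 | push {0,3}
  [7] u=0 | in ⊤ | out ⊤ | ==
  [8] u=3 | in ⊤ | out ⊤ | prev 6 | push {0,1}
  [9] u=0 | in ⊤ | out ⊤ | ==
  [10] u=1 | in ⊤ | out ⊤ | ==

Converged values:
  [0] ⊤
  [1] ⊤
  [2] 1
  [3] ⊤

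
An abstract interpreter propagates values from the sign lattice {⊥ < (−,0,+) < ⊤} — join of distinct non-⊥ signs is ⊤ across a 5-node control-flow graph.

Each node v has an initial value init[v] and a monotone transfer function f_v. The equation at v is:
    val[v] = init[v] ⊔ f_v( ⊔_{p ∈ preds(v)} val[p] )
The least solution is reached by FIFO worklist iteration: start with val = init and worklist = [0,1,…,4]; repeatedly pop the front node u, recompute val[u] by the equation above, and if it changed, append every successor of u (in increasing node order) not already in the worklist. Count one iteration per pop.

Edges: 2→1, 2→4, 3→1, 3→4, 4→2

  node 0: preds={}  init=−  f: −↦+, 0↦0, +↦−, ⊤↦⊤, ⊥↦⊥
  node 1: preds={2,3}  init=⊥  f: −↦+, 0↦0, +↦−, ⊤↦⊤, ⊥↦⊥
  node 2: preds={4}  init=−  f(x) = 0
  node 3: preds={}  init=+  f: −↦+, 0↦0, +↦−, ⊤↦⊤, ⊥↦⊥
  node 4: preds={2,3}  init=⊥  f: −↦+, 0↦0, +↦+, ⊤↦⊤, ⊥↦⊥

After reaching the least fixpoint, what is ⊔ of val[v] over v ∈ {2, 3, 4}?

⊤

Trace (7 dequeues):
  [1] u=0 | in ⊥ | out − | ==
  [2] u=1 | in ⊤ | out ⊤ | prev ⊥ | push {}
  [3] u=2 | in ⊥ | out ⊤ | prev − | push {1}
  [4] u=3 | in ⊥ | out + | ==
  [5] u=4 | in ⊤ | out ⊤ | prev ⊥ | push {2}
  [6] u=1 | in ⊤ | out ⊤ | ==
  [7] u=2 | in ⊤ | out ⊤ | ==

Converged values:
  [0] −
  [1] ⊤
  [2] ⊤
  [3] +
  [4] ⊤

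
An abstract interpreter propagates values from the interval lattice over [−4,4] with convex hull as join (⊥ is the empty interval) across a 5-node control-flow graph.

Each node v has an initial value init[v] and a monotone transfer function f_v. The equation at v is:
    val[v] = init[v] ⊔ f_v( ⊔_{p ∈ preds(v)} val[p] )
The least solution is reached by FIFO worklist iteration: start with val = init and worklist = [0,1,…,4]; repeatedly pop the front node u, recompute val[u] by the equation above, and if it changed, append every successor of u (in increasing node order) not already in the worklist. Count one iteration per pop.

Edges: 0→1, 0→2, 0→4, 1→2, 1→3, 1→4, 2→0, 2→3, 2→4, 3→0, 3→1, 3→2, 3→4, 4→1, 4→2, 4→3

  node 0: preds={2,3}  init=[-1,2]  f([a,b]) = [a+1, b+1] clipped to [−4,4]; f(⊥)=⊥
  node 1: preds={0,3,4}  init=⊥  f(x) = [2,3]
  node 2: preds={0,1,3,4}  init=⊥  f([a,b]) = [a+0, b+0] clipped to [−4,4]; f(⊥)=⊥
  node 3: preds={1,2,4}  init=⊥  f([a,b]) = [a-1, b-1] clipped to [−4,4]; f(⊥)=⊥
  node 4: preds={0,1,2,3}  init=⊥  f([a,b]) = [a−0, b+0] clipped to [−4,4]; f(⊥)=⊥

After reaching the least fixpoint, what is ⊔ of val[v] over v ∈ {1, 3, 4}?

[-4,4]

Iteration log — 21 steps:
  step 1. node 0  ⊔preds=⊥  new=[-1,2]  stable
  step 2. node 1  ⊔preds=[-1,2]  new=[2,3]  old=⊥  +wl: 
  step 3. node 2  ⊔preds=[-1,3]  new=[-1,3]  old=⊥  +wl: 0
  step 4. node 3  ⊔preds=[-1,3]  new=[-2,2]  old=⊥  +wl: 1,2
  step 5. node 4  ⊔preds=[-2,3]  new=[-2,3]  old=⊥  +wl: 3
  step 6. node 0  ⊔preds=[-2,3]  new=[-1,4]  old=[-1,2]  +wl: 4
  step 7. node 1  ⊔preds=[-2,4]  new=[2,3]  stable
  step 8. node 2  ⊔preds=[-2,4]  new=[-2,4]  old=[-1,3]  +wl: 0
  step 9. node 3  ⊔preds=[-2,4]  new=[-3,3]  old=[-2,2]  +wl: 1,2
  step 10. node 4  ⊔preds=[-3,4]  new=[-3,4]  old=[-2,3]  +wl: 3
  step 11. node 0  ⊔preds=[-3,4]  new=[-2,4]  old=[-1,4]  +wl: 4
  step 12. node 1  ⊔preds=[-3,4]  new=[2,3]  stable
  step 13. node 2  ⊔preds=[-3,4]  new=[-3,4]  old=[-2,4]  +wl: 0
  step 14. node 3  ⊔preds=[-3,4]  new=[-4,3]  old=[-3,3]  +wl: 1,2
  step 15. node 4  ⊔preds=[-4,4]  new=[-4,4]  old=[-3,4]  +wl: 3
  step 16. node 0  ⊔preds=[-4,4]  new=[-3,4]  old=[-2,4]  +wl: 4
  step 17. node 1  ⊔preds=[-4,4]  new=[2,3]  stable
  step 18. node 2  ⊔preds=[-4,4]  new=[-4,4]  old=[-3,4]  +wl: 0
  step 19. node 3  ⊔preds=[-4,4]  new=[-4,3]  stable
  step 20. node 4  ⊔preds=[-4,4]  new=[-4,4]  stable
  step 21. node 0  ⊔preds=[-4,4]  new=[-3,4]  stable

Least fixpoint reached:
  node 0: [-3,4]
  node 1: [2,3]
  node 2: [-4,4]
  node 3: [-4,3]
  node 4: [-4,4]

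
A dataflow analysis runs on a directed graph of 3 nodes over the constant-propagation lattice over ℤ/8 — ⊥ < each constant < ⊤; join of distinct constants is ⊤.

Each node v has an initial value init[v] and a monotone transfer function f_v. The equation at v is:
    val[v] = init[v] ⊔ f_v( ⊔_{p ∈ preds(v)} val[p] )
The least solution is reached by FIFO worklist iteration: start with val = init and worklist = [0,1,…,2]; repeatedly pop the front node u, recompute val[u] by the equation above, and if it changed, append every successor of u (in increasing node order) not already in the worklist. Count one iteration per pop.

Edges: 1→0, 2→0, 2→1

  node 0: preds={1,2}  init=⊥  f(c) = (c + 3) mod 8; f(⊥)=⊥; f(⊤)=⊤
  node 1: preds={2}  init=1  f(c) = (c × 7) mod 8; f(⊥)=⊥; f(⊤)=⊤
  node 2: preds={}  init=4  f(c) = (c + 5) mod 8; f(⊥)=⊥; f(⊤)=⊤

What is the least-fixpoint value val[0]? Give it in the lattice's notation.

⊤

Iteration log — 4 steps:
  step 1. node 0  ⊔preds=⊤  new=⊤  old=⊥  +wl: 
  step 2. node 1  ⊔preds=4  new=⊤  old=1  +wl: 0
  step 3. node 2  ⊔preds=⊥  new=4  stable
  step 4. node 0  ⊔preds=⊤  new=⊤  stable

Least fixpoint reached:
  node 0: ⊤
  node 1: ⊤
  node 2: 4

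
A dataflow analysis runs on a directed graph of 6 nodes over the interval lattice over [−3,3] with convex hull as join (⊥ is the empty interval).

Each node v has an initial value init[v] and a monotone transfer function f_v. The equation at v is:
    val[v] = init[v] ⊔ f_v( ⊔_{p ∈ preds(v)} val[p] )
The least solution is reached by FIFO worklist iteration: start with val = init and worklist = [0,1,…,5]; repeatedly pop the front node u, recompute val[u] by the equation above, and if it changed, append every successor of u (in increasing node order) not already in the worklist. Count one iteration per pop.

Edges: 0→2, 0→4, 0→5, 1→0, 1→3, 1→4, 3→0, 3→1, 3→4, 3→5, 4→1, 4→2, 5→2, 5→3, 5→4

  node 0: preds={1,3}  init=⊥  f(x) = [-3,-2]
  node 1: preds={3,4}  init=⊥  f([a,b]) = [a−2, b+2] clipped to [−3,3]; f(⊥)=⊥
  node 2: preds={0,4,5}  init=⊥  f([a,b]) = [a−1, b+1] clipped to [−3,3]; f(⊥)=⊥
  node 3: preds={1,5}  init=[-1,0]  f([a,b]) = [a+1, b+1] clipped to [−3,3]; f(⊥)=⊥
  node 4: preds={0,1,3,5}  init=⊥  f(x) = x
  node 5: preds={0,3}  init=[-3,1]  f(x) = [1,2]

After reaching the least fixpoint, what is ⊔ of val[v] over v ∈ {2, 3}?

Trace (12 dequeues):
  [1] u=0 | in [-1,0] | out [-3,-2] | prev ⊥ | push {}
  [2] u=1 | in [-1,0] | out [-3,2] | prev ⊥ | push {0}
  [3] u=2 | in [-3,1] | out [-3,2] | prev ⊥ | push {}
  [4] u=3 | in [-3,2] | out [-2,3] | prev [-1,0] | push {1}
  [5] u=4 | in [-3,3] | out [-3,3] | prev ⊥ | push {2}
  [6] u=5 | in [-3,3] | out [-3,2] | prev [-3,1] | push {3,4}
  [7] u=0 | in [-3,3] | out [-3,-2] | ==
  [8] u=1 | in [-3,3] | out [-3,3] | prev [-3,2] | push {0}
  [9] u=2 | in [-3,3] | out [-3,3] | prev [-3,2] | push {}
  [10] u=3 | in [-3,3] | out [-2,3] | ==
  [11] u=4 | in [-3,3] | out [-3,3] | ==
  [12] u=0 | in [-3,3] | out [-3,-2] | ==

Converged values:
  [0] [-3,-2]
  [1] [-3,3]
  [2] [-3,3]
  [3] [-2,3]
  [4] [-3,3]
  [5] [-3,2]

[-3,3]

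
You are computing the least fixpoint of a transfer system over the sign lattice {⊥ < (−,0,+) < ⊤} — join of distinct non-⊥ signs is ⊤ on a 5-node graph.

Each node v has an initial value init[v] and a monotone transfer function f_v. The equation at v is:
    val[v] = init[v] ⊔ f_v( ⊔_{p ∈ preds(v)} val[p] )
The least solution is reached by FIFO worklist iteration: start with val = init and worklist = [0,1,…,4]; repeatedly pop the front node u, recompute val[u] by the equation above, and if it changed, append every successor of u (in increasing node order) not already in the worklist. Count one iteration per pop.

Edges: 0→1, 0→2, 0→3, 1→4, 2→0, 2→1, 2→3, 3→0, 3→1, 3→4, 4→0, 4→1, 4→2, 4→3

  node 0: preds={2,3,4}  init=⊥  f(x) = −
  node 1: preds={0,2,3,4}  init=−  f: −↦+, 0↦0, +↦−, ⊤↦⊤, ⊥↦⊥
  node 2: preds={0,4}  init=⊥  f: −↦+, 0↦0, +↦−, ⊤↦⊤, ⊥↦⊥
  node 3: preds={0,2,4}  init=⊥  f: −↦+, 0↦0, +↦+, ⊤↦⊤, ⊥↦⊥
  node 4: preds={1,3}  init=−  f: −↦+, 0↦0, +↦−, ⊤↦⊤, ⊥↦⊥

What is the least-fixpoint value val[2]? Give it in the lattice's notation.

⊤

Worklist (11 pops):
  #1 pop 0: in=− → − (was ⊥); enqueue []
  #2 pop 1: in=− → ⊤ (was −); enqueue []
  #3 pop 2: in=− → + (was ⊥); enqueue [0,1]
  #4 pop 3: in=⊤ → ⊤ (was ⊥); enqueue []
  #5 pop 4: in=⊤ → ⊤ (was −); enqueue [2,3]
  #6 pop 0: in=⊤ → − (no change)
  #7 pop 1: in=⊤ → ⊤ (no change)
  #8 pop 2: in=⊤ → ⊤ (was +); enqueue [0,1]
  #9 pop 3: in=⊤ → ⊤ (no change)
  #10 pop 0: in=⊤ → − (no change)
  #11 pop 1: in=⊤ → ⊤ (no change)

Fixpoint:
  val[0] = −
  val[1] = ⊤
  val[2] = ⊤
  val[3] = ⊤
  val[4] = ⊤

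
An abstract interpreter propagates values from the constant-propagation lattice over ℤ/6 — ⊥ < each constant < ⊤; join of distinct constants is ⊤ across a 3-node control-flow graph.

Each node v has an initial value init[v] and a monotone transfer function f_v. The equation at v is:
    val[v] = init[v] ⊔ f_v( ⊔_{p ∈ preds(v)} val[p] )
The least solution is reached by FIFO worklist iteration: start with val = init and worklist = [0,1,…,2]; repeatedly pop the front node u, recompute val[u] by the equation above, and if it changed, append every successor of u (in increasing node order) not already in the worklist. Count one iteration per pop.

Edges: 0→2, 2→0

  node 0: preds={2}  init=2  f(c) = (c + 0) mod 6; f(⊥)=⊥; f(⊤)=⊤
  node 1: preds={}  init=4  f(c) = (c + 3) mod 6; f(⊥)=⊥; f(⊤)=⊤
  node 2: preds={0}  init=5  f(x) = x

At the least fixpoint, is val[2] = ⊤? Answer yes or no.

yes

Iteration log — 4 steps:
  step 1. node 0  ⊔preds=5  new=⊤  old=2  +wl: 
  step 2. node 1  ⊔preds=⊥  new=4  stable
  step 3. node 2  ⊔preds=⊤  new=⊤  old=5  +wl: 0
  step 4. node 0  ⊔preds=⊤  new=⊤  stable

Least fixpoint reached:
  node 0: ⊤
  node 1: 4
  node 2: ⊤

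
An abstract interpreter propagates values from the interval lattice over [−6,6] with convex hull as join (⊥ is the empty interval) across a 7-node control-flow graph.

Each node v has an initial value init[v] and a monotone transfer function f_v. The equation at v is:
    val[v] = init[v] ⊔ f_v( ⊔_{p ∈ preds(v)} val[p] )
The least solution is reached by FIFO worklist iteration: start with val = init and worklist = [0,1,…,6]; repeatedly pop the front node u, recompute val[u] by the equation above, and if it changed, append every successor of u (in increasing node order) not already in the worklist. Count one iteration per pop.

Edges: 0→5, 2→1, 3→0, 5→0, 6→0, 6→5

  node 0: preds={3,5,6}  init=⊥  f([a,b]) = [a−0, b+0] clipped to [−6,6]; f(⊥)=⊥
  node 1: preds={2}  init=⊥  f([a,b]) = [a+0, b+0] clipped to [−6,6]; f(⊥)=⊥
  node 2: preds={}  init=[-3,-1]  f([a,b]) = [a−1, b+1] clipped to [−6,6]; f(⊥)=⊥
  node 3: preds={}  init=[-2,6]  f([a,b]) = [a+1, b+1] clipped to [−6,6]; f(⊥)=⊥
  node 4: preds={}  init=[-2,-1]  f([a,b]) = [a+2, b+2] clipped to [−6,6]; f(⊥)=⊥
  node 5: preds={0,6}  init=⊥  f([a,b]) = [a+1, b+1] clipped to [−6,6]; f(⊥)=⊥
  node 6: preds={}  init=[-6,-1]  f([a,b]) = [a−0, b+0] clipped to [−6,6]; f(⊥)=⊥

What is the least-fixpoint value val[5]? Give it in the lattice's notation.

Iteration log — 8 steps:
  step 1. node 0  ⊔preds=[-6,6]  new=[-6,6]  old=⊥  +wl: 
  step 2. node 1  ⊔preds=[-3,-1]  new=[-3,-1]  old=⊥  +wl: 
  step 3. node 2  ⊔preds=⊥  new=[-3,-1]  stable
  step 4. node 3  ⊔preds=⊥  new=[-2,6]  stable
  step 5. node 4  ⊔preds=⊥  new=[-2,-1]  stable
  step 6. node 5  ⊔preds=[-6,6]  new=[-5,6]  old=⊥  +wl: 0
  step 7. node 6  ⊔preds=⊥  new=[-6,-1]  stable
  step 8. node 0  ⊔preds=[-6,6]  new=[-6,6]  stable

Least fixpoint reached:
  node 0: [-6,6]
  node 1: [-3,-1]
  node 2: [-3,-1]
  node 3: [-2,6]
  node 4: [-2,-1]
  node 5: [-5,6]
  node 6: [-6,-1]

[-5,6]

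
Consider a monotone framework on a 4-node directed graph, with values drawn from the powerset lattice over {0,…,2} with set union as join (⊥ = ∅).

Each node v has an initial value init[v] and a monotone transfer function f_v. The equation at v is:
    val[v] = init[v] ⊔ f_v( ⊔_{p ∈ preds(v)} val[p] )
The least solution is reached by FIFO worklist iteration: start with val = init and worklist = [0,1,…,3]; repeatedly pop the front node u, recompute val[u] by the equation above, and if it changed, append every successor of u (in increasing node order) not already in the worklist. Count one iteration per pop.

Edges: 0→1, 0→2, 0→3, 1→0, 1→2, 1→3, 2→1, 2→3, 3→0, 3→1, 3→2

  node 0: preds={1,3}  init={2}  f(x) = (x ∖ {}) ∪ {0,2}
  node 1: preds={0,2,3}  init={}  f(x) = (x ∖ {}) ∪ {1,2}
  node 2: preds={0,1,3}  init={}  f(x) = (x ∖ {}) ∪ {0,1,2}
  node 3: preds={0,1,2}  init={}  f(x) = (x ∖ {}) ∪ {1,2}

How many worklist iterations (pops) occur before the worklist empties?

8

Trace (8 dequeues):
  [1] u=0 | in {} | out {0,2} | prev {2} | push {}
  [2] u=1 | in {0,2} | out {0,1,2} | prev {} | push {0}
  [3] u=2 | in {0,1,2} | out {0,1,2} | prev {} | push {1}
  [4] u=3 | in {0,1,2} | out {0,1,2} | prev {} | push {2}
  [5] u=0 | in {0,1,2} | out {0,1,2} | prev {0,2} | push {3}
  [6] u=1 | in {0,1,2} | out {0,1,2} | ==
  [7] u=2 | in {0,1,2} | out {0,1,2} | ==
  [8] u=3 | in {0,1,2} | out {0,1,2} | ==

Converged values:
  [0] {0,1,2}
  [1] {0,1,2}
  [2] {0,1,2}
  [3] {0,1,2}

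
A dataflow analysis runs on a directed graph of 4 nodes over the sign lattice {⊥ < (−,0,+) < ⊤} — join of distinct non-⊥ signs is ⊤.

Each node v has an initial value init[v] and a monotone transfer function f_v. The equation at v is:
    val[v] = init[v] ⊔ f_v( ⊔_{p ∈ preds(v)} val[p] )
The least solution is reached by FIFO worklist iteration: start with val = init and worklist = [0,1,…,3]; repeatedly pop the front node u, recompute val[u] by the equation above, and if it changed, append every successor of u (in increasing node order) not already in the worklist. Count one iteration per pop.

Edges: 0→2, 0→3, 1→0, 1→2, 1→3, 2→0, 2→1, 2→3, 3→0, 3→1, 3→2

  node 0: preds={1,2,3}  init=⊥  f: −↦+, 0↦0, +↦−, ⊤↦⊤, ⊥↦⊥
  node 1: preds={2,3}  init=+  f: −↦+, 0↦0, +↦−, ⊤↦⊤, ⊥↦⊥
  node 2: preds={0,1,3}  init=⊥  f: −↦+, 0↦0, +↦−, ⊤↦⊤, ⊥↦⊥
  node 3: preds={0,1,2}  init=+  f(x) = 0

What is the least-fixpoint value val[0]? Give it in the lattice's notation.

Iteration log — 8 steps:
  step 1. node 0  ⊔preds=+  new=−  old=⊥  +wl: 
  step 2. node 1  ⊔preds=+  new=⊤  old=+  +wl: 0
  step 3. node 2  ⊔preds=⊤  new=⊤  old=⊥  +wl: 1
  step 4. node 3  ⊔preds=⊤  new=⊤  old=+  +wl: 2
  step 5. node 0  ⊔preds=⊤  new=⊤  old=−  +wl: 3
  step 6. node 1  ⊔preds=⊤  new=⊤  stable
  step 7. node 2  ⊔preds=⊤  new=⊤  stable
  step 8. node 3  ⊔preds=⊤  new=⊤  stable

Least fixpoint reached:
  node 0: ⊤
  node 1: ⊤
  node 2: ⊤
  node 3: ⊤

⊤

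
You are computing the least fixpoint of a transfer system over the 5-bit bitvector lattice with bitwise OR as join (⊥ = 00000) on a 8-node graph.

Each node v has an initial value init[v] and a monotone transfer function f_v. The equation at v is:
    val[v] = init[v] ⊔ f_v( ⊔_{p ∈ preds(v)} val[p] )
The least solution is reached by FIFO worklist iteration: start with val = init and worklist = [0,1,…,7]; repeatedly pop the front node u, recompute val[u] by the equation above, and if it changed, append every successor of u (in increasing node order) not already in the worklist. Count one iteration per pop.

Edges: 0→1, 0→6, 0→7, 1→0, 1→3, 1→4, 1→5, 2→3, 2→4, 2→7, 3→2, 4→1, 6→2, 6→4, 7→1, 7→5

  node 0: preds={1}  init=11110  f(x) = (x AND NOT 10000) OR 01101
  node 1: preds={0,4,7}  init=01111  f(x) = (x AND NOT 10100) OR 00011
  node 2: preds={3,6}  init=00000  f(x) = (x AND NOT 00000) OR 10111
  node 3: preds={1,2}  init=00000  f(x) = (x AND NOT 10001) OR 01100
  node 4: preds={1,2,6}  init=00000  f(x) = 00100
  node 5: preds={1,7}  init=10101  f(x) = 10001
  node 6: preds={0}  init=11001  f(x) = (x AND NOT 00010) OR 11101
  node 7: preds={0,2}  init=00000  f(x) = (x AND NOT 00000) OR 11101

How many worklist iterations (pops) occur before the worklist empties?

12

Iteration log — 12 steps:
  step 1. node 0  ⊔preds=01111  new=11111  old=11110  +wl: 
  step 2. node 1  ⊔preds=11111  new=01111  stable
  step 3. node 2  ⊔preds=11001  new=11111  old=00000  +wl: 
  step 4. node 3  ⊔preds=11111  new=01110  old=00000  +wl: 2
  step 5. node 4  ⊔preds=11111  new=00100  old=00000  +wl: 1
  step 6. node 5  ⊔preds=01111  new=10101  stable
  step 7. node 6  ⊔preds=11111  new=11101  old=11001  +wl: 4
  step 8. node 7  ⊔preds=11111  new=11111  old=00000  +wl: 5
  step 9. node 2  ⊔preds=11111  new=11111  stable
  step 10. node 1  ⊔preds=11111  new=01111  stable
  step 11. node 4  ⊔preds=11111  new=00100  stable
  step 12. node 5  ⊔preds=11111  new=10101  stable

Least fixpoint reached:
  node 0: 11111
  node 1: 01111
  node 2: 11111
  node 3: 01110
  node 4: 00100
  node 5: 10101
  node 6: 11101
  node 7: 11111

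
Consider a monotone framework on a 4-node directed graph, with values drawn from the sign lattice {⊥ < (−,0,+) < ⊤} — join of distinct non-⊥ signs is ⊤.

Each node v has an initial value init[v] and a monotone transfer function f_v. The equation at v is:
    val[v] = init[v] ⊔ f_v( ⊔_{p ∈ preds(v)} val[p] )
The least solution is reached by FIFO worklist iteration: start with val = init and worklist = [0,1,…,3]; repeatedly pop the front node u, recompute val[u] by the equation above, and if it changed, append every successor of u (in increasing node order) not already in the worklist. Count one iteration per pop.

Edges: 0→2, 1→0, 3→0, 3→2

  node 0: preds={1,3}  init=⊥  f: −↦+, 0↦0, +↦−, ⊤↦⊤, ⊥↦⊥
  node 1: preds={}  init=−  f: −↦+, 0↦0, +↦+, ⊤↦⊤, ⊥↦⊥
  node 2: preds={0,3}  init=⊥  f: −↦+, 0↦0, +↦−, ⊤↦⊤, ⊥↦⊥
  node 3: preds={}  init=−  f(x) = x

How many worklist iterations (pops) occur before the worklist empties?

4

Trace (4 dequeues):
  [1] u=0 | in − | out + | prev ⊥ | push {}
  [2] u=1 | in ⊥ | out − | ==
  [3] u=2 | in ⊤ | out ⊤ | prev ⊥ | push {}
  [4] u=3 | in ⊥ | out − | ==

Converged values:
  [0] +
  [1] −
  [2] ⊤
  [3] −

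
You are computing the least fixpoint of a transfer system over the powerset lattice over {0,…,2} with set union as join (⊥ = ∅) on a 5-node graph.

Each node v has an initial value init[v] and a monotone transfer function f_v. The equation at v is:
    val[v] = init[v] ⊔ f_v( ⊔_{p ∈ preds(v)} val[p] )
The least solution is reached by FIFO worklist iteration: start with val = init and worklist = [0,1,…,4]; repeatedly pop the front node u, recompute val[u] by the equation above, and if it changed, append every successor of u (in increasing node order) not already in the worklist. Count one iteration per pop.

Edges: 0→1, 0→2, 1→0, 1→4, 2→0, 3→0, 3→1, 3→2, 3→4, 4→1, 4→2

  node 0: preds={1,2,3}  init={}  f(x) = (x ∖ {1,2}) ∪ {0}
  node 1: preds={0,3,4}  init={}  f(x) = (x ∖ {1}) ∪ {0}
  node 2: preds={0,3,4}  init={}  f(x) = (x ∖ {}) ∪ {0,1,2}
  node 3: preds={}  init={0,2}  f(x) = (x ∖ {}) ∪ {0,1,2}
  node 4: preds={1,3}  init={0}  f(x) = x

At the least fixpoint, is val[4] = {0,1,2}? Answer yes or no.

yes

Trace (8 dequeues):
  [1] u=0 | in {0,2} | out {0} | prev {} | push {}
  [2] u=1 | in {0,2} | out {0,2} | prev {} | push {0}
  [3] u=2 | in {0,2} | out {0,1,2} | prev {} | push {}
  [4] u=3 | in {} | out {0,1,2} | prev {0,2} | push {1,2}
  [5] u=4 | in {0,1,2} | out {0,1,2} | prev {0} | push {}
  [6] u=0 | in {0,1,2} | out {0} | ==
  [7] u=1 | in {0,1,2} | out {0,2} | ==
  [8] u=2 | in {0,1,2} | out {0,1,2} | ==

Converged values:
  [0] {0}
  [1] {0,2}
  [2] {0,1,2}
  [3] {0,1,2}
  [4] {0,1,2}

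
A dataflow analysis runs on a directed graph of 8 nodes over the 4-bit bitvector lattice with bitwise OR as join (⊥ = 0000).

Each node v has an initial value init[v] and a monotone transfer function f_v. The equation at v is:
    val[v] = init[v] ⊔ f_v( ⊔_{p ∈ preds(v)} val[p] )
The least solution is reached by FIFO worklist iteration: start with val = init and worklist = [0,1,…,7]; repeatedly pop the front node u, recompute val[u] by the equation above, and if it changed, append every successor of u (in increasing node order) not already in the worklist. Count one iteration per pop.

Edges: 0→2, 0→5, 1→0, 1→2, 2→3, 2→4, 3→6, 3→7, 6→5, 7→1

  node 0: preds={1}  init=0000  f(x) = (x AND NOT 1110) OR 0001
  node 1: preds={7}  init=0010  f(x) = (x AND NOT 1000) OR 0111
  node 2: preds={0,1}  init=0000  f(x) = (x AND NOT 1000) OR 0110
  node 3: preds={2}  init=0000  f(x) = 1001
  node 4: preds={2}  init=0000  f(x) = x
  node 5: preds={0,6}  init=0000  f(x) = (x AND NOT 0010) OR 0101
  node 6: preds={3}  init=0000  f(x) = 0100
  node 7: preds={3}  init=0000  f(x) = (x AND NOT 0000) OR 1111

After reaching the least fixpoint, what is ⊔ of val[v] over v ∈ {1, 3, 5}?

Trace (11 dequeues):
  [1] u=0 | in 0010 | out 0001 | prev 0000 | push {}
  [2] u=1 | in 0000 | out 0111 | prev 0010 | push {0}
  [3] u=2 | in 0111 | out 0111 | prev 0000 | push {}
  [4] u=3 | in 0111 | out 1001 | prev 0000 | push {}
  [5] u=4 | in 0111 | out 0111 | prev 0000 | push {}
  [6] u=5 | in 0001 | out 0101 | prev 0000 | push {}
  [7] u=6 | in 1001 | out 0100 | prev 0000 | push {5}
  [8] u=7 | in 1001 | out 1111 | prev 0000 | push {1}
  [9] u=0 | in 0111 | out 0001 | ==
  [10] u=5 | in 0101 | out 0101 | ==
  [11] u=1 | in 1111 | out 0111 | ==

Converged values:
  [0] 0001
  [1] 0111
  [2] 0111
  [3] 1001
  [4] 0111
  [5] 0101
  [6] 0100
  [7] 1111

1111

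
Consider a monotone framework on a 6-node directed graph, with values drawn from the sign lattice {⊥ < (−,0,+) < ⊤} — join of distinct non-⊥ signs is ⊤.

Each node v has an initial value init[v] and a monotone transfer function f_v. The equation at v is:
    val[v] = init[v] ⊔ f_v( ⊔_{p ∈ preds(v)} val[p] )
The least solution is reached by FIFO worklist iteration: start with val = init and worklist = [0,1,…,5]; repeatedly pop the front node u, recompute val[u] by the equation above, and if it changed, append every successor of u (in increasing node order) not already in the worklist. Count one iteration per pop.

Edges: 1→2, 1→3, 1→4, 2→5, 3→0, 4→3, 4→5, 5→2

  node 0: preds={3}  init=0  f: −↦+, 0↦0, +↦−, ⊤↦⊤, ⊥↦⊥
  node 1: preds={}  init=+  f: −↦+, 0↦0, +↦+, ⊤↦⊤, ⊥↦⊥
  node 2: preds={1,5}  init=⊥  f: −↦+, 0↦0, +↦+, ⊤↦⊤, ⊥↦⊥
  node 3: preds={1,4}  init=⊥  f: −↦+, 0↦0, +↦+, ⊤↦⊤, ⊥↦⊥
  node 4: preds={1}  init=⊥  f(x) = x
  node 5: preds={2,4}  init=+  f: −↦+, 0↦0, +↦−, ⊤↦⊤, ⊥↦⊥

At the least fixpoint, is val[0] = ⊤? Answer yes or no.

Trace (10 dequeues):
  [1] u=0 | in ⊥ | out 0 | ==
  [2] u=1 | in ⊥ | out + | ==
  [3] u=2 | in + | out + | prev ⊥ | push {}
  [4] u=3 | in + | out + | prev ⊥ | push {0}
  [5] u=4 | in + | out + | prev ⊥ | push {3}
  [6] u=5 | in + | out ⊤ | prev + | push {2}
  [7] u=0 | in + | out ⊤ | prev 0 | push {}
  [8] u=3 | in + | out + | ==
  [9] u=2 | in ⊤ | out ⊤ | prev + | push {5}
  [10] u=5 | in ⊤ | out ⊤ | ==

Converged values:
  [0] ⊤
  [1] +
  [2] ⊤
  [3] +
  [4] +
  [5] ⊤

yes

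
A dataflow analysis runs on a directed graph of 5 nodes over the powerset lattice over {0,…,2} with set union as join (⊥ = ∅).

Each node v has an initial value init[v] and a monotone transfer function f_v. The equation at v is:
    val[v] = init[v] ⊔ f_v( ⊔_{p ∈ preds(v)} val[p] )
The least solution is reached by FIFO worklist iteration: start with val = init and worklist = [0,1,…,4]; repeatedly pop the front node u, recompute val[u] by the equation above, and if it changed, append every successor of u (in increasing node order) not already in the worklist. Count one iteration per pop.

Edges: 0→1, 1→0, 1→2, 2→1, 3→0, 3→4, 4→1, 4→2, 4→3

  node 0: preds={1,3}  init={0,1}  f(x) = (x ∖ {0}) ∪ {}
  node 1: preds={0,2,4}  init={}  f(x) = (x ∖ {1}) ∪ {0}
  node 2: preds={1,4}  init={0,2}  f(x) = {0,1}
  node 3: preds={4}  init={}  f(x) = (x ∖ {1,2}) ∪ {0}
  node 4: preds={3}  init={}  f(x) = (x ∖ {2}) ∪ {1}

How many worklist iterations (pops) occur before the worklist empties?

Worklist (9 pops):
  #1 pop 0: in={} → {0,1} (no change)
  #2 pop 1: in={0,1,2} → {0,2} (was {}); enqueue [0]
  #3 pop 2: in={0,2} → {0,1,2} (was {0,2}); enqueue [1]
  #4 pop 3: in={} → {0} (was {}); enqueue []
  #5 pop 4: in={0} → {0,1} (was {}); enqueue [2,3]
  #6 pop 0: in={0,2} → {0,1,2} (was {0,1}); enqueue []
  #7 pop 1: in={0,1,2} → {0,2} (no change)
  #8 pop 2: in={0,1,2} → {0,1,2} (no change)
  #9 pop 3: in={0,1} → {0} (no change)

Fixpoint:
  val[0] = {0,1,2}
  val[1] = {0,2}
  val[2] = {0,1,2}
  val[3] = {0}
  val[4] = {0,1}

9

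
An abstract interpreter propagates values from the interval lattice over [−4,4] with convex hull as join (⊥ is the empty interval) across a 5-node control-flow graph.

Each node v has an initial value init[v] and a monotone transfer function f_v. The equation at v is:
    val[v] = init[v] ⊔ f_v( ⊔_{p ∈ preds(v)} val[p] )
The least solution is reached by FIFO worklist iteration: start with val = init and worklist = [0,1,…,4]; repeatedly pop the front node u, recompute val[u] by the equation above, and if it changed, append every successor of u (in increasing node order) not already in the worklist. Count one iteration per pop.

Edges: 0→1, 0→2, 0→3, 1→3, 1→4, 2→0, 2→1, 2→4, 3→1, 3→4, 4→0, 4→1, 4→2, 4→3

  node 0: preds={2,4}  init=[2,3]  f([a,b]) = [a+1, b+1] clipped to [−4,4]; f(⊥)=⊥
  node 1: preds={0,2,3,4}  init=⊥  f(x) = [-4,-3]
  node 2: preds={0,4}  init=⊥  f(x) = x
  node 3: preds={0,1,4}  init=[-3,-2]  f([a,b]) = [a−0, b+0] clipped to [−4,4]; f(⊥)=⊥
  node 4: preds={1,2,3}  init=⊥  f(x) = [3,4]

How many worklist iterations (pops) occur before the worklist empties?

Iteration log — 12 steps:
  step 1. node 0  ⊔preds=⊥  new=[2,3]  stable
  step 2. node 1  ⊔preds=[-3,3]  new=[-4,-3]  old=⊥  +wl: 
  step 3. node 2  ⊔preds=[2,3]  new=[2,3]  old=⊥  +wl: 0,1
  step 4. node 3  ⊔preds=[-4,3]  new=[-4,3]  old=[-3,-2]  +wl: 
  step 5. node 4  ⊔preds=[-4,3]  new=[3,4]  old=⊥  +wl: 2,3
  step 6. node 0  ⊔preds=[2,4]  new=[2,4]  old=[2,3]  +wl: 
  step 7. node 1  ⊔preds=[-4,4]  new=[-4,-3]  stable
  step 8. node 2  ⊔preds=[2,4]  new=[2,4]  old=[2,3]  +wl: 0,1,4
  step 9. node 3  ⊔preds=[-4,4]  new=[-4,4]  old=[-4,3]  +wl: 
  step 10. node 0  ⊔preds=[2,4]  new=[2,4]  stable
  step 11. node 1  ⊔preds=[-4,4]  new=[-4,-3]  stable
  step 12. node 4  ⊔preds=[-4,4]  new=[3,4]  stable

Least fixpoint reached:
  node 0: [2,4]
  node 1: [-4,-3]
  node 2: [2,4]
  node 3: [-4,4]
  node 4: [3,4]

12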